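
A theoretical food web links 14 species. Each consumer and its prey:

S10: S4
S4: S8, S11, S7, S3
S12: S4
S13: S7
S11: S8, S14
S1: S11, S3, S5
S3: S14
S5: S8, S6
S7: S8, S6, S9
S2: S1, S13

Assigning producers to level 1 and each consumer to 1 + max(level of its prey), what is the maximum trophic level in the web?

4

Producers (level 1): S8, S6, S9, S14.
S8 → S11 → S4 → S12 gives S12 level 4.
No species has a prey at level 4, so no species reaches level 5.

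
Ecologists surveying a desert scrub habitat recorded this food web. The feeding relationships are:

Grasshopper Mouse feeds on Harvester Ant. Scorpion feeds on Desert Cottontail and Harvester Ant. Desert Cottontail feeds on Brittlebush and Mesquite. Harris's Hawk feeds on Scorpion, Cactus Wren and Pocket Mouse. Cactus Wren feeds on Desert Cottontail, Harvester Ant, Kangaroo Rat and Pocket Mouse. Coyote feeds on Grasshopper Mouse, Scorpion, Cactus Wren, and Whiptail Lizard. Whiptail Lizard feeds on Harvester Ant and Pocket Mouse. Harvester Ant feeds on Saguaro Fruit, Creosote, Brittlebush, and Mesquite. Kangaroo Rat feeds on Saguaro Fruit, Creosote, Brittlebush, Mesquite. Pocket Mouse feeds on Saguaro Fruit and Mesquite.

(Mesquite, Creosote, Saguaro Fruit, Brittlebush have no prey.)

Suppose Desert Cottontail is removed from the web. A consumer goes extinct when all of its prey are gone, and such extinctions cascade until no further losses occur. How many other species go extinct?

Remove Desert Cottontail.
Every predator of it retains at least one other prey: Scorpion still has Harvester Ant; Cactus Wren still has Kangaroo Rat, Harvester Ant, Pocket Mouse.
No consumer loses all prey, so no secondary extinctions occur.

0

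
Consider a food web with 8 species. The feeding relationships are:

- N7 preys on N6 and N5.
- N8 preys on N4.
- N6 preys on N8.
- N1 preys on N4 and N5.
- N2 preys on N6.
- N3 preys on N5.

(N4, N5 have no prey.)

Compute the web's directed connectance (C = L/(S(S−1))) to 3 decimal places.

C = 0.143

The web has S = 8 species and L = 8 feeding links.
C = L / (S(S−1)) = 8 / 56 = 0.1429 ≈ 0.143.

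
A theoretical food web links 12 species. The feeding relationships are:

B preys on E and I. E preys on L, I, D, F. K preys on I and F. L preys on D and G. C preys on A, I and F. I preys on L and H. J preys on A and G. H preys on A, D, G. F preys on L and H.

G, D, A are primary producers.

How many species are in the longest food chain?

5 species

One longest chain: G → L → F → E → B.
It has 5 species and 4 links.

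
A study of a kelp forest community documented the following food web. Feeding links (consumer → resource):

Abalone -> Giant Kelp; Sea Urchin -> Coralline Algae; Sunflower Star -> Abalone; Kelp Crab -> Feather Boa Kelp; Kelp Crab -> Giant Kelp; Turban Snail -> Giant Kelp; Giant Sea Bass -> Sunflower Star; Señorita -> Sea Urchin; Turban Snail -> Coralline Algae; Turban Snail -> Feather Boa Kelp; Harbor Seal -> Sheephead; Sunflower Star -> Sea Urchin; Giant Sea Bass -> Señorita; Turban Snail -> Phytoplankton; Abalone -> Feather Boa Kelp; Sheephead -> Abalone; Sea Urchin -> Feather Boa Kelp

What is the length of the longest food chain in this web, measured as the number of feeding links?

3 links

One longest chain: Feather Boa Kelp → Sea Urchin → Señorita → Giant Sea Bass.
It has 4 species and 3 links.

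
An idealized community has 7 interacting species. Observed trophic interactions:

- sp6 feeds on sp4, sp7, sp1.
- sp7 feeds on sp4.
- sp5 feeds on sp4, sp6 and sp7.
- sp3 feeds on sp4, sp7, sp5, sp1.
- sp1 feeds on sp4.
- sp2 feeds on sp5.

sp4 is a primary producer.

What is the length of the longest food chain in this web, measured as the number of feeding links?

4 links

One longest chain: sp4 → sp1 → sp6 → sp5 → sp2.
It has 5 species and 4 links.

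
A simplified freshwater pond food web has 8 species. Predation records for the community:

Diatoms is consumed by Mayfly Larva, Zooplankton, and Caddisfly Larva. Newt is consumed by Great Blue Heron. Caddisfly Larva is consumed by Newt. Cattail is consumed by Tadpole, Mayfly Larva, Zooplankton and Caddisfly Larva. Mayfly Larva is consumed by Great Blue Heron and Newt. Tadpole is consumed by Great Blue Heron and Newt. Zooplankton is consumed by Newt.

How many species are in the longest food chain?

One longest chain: Cattail → Tadpole → Newt → Great Blue Heron.
It has 4 species and 3 links.

4 species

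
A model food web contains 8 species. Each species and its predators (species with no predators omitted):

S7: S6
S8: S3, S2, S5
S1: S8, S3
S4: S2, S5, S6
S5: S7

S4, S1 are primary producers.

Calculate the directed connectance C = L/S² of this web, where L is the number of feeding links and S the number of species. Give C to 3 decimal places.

The web has S = 8 species and L = 10 feeding links.
C = L / S² = 10 / 64 = 0.1562 ≈ 0.156.

C = 0.156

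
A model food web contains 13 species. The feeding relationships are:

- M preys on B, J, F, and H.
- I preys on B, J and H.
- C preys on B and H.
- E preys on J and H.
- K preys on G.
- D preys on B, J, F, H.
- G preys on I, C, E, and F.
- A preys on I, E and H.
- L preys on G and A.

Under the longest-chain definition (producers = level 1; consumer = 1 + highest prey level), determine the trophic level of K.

H is a producer → level 1.
C eats H (level 1); other prey at levels: B 1 → level 2.
G eats C (level 2); other prey at levels: F 1, E 2, I 2 → level 3.
K eats G → level 4.

Trophic level 4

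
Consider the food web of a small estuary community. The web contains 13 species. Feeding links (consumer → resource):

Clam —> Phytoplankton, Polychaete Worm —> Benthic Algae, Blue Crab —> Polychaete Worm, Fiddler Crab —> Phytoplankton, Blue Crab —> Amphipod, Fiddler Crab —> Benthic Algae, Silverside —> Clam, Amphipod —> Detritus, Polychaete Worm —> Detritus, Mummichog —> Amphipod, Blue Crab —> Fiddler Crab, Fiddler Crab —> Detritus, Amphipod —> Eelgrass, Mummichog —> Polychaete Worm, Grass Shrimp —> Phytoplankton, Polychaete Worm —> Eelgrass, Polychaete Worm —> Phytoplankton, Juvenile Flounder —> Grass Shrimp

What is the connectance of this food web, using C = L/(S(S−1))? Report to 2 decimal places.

C = 0.12

The web has S = 13 species and L = 18 feeding links.
C = L / (S(S−1)) = 18 / 156 = 0.1154 ≈ 0.12.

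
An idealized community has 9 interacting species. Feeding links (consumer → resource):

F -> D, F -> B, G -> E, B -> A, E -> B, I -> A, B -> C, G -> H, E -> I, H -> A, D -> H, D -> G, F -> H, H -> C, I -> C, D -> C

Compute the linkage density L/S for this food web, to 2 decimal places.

L/S = 1.78

There are L = 16 links among S = 9 species.
L/S = 16/9 = 1.7778 ≈ 1.78.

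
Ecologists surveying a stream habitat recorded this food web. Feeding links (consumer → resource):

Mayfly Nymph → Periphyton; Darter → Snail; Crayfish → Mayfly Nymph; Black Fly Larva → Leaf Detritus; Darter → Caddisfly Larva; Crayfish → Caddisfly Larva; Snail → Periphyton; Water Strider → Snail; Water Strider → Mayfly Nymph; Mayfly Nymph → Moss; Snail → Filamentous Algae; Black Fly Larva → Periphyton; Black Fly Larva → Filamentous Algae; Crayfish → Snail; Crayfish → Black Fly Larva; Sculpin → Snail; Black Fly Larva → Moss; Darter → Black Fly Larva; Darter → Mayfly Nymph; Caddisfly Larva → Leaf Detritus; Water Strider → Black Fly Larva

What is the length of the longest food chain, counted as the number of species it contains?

One longest chain: Periphyton → Snail → Water Strider.
It has 3 species and 2 links.

3 species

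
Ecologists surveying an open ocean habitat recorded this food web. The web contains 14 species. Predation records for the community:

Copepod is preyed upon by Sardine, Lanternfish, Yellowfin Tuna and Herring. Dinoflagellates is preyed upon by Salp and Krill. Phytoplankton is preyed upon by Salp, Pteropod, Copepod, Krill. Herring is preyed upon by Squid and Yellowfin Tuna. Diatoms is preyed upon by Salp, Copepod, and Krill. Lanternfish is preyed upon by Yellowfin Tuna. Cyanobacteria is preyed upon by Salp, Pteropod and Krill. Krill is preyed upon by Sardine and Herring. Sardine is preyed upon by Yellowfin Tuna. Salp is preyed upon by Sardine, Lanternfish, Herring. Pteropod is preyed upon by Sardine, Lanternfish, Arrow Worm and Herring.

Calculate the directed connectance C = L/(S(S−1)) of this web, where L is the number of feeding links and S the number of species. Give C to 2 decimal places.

The web has S = 14 species and L = 29 feeding links.
C = L / (S(S−1)) = 29 / 182 = 0.1593 ≈ 0.16.

C = 0.16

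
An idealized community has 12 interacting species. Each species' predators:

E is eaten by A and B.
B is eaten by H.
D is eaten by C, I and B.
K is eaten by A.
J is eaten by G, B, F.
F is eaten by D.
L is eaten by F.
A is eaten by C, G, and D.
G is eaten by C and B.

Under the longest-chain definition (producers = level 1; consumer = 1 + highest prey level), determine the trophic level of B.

Trophic level 4

K is a producer → level 1.
A eats K (level 1); other prey at levels: E 1 → level 2.
D eats A (level 2); other prey at levels: F 2 → level 3.
B eats D (level 3); other prey at levels: J 1, E 1, G 3 → level 4.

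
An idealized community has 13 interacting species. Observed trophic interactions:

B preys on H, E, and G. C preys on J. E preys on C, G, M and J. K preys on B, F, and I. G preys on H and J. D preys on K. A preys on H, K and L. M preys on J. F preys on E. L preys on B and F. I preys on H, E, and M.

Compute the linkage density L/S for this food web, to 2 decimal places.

There are L = 24 links among S = 13 species.
L/S = 24/13 = 1.8462 ≈ 1.85.

L/S = 1.85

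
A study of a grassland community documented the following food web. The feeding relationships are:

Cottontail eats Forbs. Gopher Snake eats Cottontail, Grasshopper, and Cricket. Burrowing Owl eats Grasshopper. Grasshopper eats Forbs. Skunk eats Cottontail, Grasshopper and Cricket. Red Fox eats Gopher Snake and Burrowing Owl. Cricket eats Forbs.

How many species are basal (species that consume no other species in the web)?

Basal species (no prey listed): Forbs.
Count: 1.

1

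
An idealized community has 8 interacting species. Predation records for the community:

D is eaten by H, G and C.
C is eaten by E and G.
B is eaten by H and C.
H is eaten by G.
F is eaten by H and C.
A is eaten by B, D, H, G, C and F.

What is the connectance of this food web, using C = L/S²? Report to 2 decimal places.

The web has S = 8 species and L = 16 feeding links.
C = L / S² = 16 / 64 = 0.2500 ≈ 0.25.

C = 0.25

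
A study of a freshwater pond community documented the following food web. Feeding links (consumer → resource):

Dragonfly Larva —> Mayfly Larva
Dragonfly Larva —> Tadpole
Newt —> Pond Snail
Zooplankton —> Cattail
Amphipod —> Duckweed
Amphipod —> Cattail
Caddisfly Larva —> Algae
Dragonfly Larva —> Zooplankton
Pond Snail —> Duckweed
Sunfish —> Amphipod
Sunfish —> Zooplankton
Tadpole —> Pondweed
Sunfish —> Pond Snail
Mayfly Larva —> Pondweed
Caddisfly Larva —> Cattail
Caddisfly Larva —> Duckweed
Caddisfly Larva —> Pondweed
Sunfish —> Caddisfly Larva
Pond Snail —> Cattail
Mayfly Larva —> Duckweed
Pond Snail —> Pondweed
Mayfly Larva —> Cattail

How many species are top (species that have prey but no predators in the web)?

Top species (has prey, but nothing eats it): Newt, Sunfish, Dragonfly Larva.
Count: 3.

3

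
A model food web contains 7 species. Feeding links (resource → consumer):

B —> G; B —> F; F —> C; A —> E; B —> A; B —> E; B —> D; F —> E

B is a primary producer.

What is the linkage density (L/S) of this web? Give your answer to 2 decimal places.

L/S = 1.14

There are L = 8 links among S = 7 species.
L/S = 8/7 = 1.1429 ≈ 1.14.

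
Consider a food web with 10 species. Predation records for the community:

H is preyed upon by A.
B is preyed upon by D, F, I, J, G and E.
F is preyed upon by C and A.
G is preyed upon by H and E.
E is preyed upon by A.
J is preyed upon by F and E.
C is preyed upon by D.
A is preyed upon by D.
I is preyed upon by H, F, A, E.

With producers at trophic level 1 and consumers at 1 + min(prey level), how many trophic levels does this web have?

Producers (level 1): B.
Following each consumer down to its lowest-level prey: B → I → A (levels 1 through 3).
All prey of A (I 2, E 2, F 2, H 3) are at level 2 or above, so A is at level 1 + 2 = 3.
Every consumer has at least one prey at level 2 or below, so none exceeds level 3.

3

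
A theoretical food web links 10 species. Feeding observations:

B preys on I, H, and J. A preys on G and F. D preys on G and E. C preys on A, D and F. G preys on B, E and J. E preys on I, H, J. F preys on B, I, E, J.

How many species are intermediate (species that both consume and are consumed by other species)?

6

Intermediate species (has both prey and predators): B, E, G, F, A, D.
Count: 6.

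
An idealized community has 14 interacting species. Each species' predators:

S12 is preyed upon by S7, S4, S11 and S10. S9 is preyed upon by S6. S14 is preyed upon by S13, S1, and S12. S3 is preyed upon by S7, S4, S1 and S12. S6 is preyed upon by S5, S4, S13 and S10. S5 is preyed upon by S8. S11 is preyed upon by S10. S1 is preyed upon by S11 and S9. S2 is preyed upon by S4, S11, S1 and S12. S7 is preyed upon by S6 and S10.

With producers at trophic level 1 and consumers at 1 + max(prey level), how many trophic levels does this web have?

6

Producers (level 1): S14, S3, S2.
S14 → S12 → S7 → S6 → S5 → S8 gives S8 level 6.
No species has a prey at level 6, so no species reaches level 7.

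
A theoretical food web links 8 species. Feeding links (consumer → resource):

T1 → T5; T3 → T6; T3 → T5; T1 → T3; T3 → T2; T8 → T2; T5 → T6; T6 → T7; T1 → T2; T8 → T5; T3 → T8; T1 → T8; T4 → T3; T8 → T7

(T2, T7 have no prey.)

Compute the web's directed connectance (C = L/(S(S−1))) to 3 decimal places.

C = 0.250

The web has S = 8 species and L = 14 feeding links.
C = L / (S(S−1)) = 14 / 56 = 0.2500 ≈ 0.250.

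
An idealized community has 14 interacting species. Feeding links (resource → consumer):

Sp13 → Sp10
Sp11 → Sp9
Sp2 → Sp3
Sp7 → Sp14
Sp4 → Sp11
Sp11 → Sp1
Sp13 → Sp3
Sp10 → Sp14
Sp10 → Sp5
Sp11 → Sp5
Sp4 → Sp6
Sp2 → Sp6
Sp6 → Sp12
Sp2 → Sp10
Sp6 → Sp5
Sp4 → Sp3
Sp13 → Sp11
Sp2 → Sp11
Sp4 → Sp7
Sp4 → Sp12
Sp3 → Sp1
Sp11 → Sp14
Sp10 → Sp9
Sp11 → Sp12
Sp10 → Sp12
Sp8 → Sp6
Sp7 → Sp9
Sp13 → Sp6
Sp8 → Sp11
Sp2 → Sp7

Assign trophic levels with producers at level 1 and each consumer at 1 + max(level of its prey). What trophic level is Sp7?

Sp2 is a producer → level 1.
Sp7 eats Sp2 (level 1); other prey at levels: Sp4 1 → level 2.

Trophic level 2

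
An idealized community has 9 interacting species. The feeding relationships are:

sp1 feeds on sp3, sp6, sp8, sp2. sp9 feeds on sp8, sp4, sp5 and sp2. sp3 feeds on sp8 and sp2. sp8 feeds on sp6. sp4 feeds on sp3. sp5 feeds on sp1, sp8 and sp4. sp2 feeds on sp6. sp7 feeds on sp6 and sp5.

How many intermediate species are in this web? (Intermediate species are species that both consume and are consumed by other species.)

Intermediate species (has both prey and predators): sp2, sp8, sp3, sp4, sp1, sp5.
Count: 6.

6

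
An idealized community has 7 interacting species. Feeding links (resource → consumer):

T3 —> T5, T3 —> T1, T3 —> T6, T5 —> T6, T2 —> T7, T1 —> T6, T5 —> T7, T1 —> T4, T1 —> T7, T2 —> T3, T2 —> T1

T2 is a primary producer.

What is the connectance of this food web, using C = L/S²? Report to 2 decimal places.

The web has S = 7 species and L = 11 feeding links.
C = L / S² = 11 / 49 = 0.2245 ≈ 0.22.

C = 0.22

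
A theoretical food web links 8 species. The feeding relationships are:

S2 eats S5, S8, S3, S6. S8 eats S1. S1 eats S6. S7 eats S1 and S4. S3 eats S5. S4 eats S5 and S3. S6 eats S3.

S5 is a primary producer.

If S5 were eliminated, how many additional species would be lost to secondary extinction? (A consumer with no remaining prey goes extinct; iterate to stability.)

7

Remove S5.
Round 1: S3 (all prey gone) → extinct.
Round 2: S4 (all prey gone), S6 (all prey gone) → extinct.
Round 3: S1 (all prey gone) → extinct.
Round 4: S8 (all prey gone), S7 (all prey gone) → extinct.
Round 5: S2 (all prey gone) → extinct.
No further losses. Total secondary extinctions: 7.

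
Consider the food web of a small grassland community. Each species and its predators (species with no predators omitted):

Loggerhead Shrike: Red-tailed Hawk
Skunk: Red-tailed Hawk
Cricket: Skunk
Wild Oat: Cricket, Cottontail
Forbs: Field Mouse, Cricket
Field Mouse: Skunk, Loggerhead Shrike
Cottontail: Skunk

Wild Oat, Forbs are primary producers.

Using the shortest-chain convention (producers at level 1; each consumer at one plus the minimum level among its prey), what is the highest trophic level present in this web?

Producers (level 1): Wild Oat, Forbs.
Following each consumer down to its lowest-level prey: Forbs → Field Mouse → Skunk → Red-tailed Hawk (levels 1 through 4).
All prey of Red-tailed Hawk (Skunk 3, Loggerhead Shrike 3) are at level 3 or above, so Red-tailed Hawk is at level 1 + 3 = 4.
Every consumer has at least one prey at level 3 or below, so none exceeds level 4.

4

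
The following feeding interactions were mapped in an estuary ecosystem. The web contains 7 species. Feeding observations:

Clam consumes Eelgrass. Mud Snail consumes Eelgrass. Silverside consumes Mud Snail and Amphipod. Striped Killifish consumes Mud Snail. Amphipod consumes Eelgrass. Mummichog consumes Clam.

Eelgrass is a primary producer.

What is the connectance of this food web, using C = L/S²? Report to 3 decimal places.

C = 0.143

The web has S = 7 species and L = 7 feeding links.
C = L / S² = 7 / 49 = 0.1429 ≈ 0.143.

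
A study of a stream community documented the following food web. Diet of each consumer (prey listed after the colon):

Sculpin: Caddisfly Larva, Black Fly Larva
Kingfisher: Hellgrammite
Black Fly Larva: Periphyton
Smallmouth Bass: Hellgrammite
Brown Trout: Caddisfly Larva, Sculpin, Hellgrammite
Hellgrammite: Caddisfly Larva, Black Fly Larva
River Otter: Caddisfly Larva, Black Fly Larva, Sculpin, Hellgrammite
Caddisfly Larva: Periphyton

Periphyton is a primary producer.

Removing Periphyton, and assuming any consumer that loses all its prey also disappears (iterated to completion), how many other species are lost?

Remove Periphyton.
Round 1: Caddisfly Larva (all prey gone), Black Fly Larva (all prey gone) → extinct.
Round 2: Sculpin (all prey gone), Hellgrammite (all prey gone) → extinct.
Round 3: River Otter (all prey gone), Brown Trout (all prey gone), Smallmouth Bass (all prey gone), Kingfisher (all prey gone) → extinct.
No further losses. Total secondary extinctions: 8.

8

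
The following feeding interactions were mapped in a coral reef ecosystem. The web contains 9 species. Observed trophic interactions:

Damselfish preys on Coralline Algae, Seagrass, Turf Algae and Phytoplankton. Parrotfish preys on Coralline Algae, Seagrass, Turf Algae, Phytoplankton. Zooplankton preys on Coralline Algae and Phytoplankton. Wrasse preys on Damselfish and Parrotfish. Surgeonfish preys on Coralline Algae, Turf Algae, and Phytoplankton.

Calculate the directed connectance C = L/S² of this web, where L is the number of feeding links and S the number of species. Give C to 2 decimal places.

The web has S = 9 species and L = 15 feeding links.
C = L / S² = 15 / 81 = 0.1852 ≈ 0.19.

C = 0.19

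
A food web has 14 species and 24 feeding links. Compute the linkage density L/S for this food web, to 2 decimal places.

There are L = 24 links among S = 14 species.
L/S = 24/14 = 1.7143 ≈ 1.71.

L/S = 1.71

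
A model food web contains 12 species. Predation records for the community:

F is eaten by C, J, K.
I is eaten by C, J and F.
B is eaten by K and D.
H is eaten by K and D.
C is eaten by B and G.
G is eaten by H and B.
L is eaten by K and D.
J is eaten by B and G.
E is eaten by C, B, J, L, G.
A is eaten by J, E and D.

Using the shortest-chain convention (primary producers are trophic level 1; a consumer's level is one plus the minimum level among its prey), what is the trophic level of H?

A is a producer → level 1.
E eats A → level 2.
G eats E → level 3.
H eats G → level 4.
No prey of H is below level 3, so 4 is the minimum.

Trophic level 4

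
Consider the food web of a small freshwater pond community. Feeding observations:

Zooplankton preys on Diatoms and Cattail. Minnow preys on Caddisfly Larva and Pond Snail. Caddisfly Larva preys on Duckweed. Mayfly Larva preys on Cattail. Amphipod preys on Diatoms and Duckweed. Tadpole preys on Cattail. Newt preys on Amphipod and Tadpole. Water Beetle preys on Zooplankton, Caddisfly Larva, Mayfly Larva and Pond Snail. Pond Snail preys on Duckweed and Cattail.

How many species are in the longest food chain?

One longest chain: Cattail → Tadpole → Newt.
It has 3 species and 2 links.

3 species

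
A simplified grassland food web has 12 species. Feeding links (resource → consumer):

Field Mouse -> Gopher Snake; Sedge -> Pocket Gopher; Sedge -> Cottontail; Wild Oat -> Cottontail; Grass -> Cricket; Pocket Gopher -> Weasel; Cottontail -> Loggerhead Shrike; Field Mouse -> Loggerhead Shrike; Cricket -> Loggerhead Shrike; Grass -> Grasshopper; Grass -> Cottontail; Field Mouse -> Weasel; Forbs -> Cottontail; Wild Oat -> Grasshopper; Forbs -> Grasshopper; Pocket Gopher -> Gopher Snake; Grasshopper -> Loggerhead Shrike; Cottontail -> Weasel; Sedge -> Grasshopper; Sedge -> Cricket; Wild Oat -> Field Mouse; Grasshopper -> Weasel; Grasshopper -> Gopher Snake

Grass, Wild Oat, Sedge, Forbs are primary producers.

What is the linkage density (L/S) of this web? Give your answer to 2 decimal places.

There are L = 23 links among S = 12 species.
L/S = 23/12 = 1.9167 ≈ 1.92.

L/S = 1.92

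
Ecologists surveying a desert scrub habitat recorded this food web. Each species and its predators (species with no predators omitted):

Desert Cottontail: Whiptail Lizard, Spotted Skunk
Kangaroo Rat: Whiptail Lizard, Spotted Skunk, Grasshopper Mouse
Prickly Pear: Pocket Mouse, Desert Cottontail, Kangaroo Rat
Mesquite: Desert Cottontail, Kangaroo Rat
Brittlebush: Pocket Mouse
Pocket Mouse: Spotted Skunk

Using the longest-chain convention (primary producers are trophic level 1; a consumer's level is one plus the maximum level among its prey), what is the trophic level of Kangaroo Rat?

Prickly Pear is a producer → level 1.
Kangaroo Rat eats Prickly Pear (level 1); other prey at levels: Mesquite 1 → level 2.

Trophic level 2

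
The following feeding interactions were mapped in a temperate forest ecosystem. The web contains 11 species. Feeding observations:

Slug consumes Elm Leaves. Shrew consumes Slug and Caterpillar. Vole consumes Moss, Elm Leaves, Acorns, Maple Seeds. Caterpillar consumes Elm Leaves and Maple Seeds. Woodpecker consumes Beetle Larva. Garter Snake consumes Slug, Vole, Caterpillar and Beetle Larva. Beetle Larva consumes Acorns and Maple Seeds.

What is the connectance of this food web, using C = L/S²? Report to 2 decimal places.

The web has S = 11 species and L = 16 feeding links.
C = L / S² = 16 / 121 = 0.1322 ≈ 0.13.

C = 0.13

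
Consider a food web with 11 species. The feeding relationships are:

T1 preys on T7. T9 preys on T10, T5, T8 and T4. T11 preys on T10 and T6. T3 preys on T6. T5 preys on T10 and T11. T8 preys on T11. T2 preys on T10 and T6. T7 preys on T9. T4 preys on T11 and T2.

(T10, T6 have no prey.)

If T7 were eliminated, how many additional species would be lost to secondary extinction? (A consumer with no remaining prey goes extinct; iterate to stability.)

Remove T7.
Round 1: T1 (all prey gone) → extinct.
No further losses. Total secondary extinctions: 1.

1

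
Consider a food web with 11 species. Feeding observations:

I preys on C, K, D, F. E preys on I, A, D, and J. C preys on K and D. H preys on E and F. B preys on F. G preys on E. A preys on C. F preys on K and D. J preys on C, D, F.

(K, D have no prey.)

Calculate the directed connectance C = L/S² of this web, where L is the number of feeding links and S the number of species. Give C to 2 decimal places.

C = 0.17

The web has S = 11 species and L = 20 feeding links.
C = L / S² = 20 / 121 = 0.1653 ≈ 0.17.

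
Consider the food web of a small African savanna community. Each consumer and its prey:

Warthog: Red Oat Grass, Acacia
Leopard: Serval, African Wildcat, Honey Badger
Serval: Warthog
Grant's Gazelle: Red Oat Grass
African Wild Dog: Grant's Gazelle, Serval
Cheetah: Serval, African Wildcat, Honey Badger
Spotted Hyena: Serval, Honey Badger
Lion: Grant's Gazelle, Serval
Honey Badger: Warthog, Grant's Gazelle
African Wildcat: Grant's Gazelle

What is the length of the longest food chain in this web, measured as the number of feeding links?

One longest chain: Red Oat Grass → Warthog → Serval → African Wild Dog.
It has 4 species and 3 links.

3 links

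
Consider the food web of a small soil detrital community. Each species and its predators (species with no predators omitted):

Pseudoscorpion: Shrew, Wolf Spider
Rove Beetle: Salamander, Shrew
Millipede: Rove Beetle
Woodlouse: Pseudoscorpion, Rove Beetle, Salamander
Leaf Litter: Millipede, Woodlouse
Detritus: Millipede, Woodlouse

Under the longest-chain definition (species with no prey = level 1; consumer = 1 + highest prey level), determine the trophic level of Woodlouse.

Leaf Litter has no prey (basal) → level 1.
Woodlouse eats Leaf Litter (level 1); other prey at levels: Detritus 1 → level 2.

Trophic level 2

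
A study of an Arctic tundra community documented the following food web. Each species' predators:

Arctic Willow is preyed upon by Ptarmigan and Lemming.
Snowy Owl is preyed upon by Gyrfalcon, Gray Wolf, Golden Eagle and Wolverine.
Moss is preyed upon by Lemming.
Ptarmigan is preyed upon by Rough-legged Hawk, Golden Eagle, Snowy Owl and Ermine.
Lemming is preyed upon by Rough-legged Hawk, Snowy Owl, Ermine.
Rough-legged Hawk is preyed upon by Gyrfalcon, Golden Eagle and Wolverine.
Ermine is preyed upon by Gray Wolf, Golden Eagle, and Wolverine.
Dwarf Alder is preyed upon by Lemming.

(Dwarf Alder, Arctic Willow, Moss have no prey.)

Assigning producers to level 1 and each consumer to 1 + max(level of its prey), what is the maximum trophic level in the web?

4

Producers (level 1): Dwarf Alder, Arctic Willow, Moss.
Arctic Willow → Ptarmigan → Ermine → Gray Wolf gives Gray Wolf level 4.
No species has a prey at level 4, so no species reaches level 5.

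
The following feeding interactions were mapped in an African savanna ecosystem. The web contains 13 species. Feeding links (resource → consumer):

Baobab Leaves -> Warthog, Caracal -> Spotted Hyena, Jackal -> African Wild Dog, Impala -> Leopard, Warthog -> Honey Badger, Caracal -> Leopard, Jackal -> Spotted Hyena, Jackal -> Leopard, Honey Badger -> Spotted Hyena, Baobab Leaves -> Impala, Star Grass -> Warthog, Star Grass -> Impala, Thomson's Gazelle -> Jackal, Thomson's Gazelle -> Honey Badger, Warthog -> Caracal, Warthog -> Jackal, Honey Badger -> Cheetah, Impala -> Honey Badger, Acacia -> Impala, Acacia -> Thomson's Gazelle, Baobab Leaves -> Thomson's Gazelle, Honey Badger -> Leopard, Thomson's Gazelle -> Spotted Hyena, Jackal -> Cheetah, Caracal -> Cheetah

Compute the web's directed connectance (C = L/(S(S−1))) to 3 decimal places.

The web has S = 13 species and L = 25 feeding links.
C = L / (S(S−1)) = 25 / 156 = 0.1603 ≈ 0.160.

C = 0.160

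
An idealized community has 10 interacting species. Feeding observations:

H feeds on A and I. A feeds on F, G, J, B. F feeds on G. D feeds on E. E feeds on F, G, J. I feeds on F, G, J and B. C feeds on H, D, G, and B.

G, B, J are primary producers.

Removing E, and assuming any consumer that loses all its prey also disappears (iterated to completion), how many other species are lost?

Remove E.
Round 1: D (all prey gone) → extinct.
No further losses. Total secondary extinctions: 1.

1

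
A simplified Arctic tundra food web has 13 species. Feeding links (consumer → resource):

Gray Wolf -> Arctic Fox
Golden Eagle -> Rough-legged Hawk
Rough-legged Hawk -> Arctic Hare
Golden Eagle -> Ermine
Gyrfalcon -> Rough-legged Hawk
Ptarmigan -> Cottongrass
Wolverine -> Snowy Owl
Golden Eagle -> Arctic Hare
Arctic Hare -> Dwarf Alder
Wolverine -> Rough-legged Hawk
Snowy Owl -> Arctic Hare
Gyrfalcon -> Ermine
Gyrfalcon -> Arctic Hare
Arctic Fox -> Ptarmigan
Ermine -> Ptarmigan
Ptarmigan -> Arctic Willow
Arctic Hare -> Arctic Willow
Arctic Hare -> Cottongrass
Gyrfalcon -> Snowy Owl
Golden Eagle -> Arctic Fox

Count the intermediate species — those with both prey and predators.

6

Intermediate species (has both prey and predators): Arctic Hare, Ptarmigan, Snowy Owl, Arctic Fox, Ermine, Rough-legged Hawk.
Count: 6.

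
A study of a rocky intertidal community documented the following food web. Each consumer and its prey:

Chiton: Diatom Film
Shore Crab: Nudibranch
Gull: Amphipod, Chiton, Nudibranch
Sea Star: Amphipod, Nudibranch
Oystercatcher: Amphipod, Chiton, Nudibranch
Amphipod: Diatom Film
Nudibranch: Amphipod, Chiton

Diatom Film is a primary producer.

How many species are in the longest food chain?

4 species

One longest chain: Diatom Film → Amphipod → Nudibranch → Sea Star.
It has 4 species and 3 links.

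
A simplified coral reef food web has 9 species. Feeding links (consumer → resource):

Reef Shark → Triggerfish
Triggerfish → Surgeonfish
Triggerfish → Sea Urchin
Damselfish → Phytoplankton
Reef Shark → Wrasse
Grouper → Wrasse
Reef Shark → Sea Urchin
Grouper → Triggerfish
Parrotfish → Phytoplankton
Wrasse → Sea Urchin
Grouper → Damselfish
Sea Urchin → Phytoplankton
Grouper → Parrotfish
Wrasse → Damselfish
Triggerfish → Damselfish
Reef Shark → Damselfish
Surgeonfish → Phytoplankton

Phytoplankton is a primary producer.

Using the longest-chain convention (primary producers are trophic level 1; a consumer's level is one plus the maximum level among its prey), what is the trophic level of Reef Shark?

Trophic level 4

Phytoplankton is a producer → level 1.
Damselfish eats Phytoplankton → level 2.
Wrasse eats Damselfish (level 2); other prey at levels: Sea Urchin 2 → level 3.
Reef Shark eats Wrasse (level 3); other prey at levels: Damselfish 2, Sea Urchin 2, Triggerfish 3 → level 4.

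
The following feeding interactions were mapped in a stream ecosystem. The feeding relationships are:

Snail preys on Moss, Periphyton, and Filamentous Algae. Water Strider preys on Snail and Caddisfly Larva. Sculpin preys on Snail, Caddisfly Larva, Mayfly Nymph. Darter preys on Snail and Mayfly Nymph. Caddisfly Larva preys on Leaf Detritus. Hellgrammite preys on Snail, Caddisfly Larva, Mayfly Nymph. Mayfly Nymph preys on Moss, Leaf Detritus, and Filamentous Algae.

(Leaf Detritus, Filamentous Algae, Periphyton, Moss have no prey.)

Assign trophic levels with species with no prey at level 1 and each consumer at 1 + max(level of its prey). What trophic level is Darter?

Filamentous Algae has no prey (basal) → level 1.
Snail eats Filamentous Algae (level 1); other prey at levels: Periphyton 1, Moss 1 → level 2.
Darter eats Snail (level 2); other prey at levels: Mayfly Nymph 2 → level 3.

Trophic level 3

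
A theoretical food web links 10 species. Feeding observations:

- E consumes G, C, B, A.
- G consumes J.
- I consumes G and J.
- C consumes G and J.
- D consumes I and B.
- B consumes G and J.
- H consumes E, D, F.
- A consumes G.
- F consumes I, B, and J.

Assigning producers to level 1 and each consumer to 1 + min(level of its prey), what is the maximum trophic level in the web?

Producers (level 1): J.
Following each consumer down to its lowest-level prey: J → G → E (levels 1 through 3).
All prey of E (G 2, B 2, C 2, A 3) are at level 2 or above, so E is at level 1 + 2 = 3.
Every consumer has at least one prey at level 2 or below, so none exceeds level 3.

3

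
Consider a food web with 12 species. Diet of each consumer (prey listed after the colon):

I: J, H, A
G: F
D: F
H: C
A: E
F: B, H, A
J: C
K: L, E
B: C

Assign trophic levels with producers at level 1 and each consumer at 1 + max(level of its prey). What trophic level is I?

C is a producer → level 1.
J eats C → level 2.
I eats J (level 2); other prey at levels: H 2, A 2 → level 3.

Trophic level 3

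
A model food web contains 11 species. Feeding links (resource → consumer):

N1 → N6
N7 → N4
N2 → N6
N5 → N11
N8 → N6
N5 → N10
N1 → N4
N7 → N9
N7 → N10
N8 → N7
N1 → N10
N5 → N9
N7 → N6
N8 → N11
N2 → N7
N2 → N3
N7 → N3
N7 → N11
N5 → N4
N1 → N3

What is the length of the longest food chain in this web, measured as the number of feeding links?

One longest chain: N2 → N7 → N11.
It has 3 species and 2 links.

2 links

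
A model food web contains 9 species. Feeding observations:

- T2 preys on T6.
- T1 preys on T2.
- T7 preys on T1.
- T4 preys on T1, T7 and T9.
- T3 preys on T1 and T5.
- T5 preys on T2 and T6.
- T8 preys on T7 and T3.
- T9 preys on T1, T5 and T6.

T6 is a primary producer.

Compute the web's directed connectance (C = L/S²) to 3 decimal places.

C = 0.185

The web has S = 9 species and L = 15 feeding links.
C = L / S² = 15 / 81 = 0.1852 ≈ 0.185.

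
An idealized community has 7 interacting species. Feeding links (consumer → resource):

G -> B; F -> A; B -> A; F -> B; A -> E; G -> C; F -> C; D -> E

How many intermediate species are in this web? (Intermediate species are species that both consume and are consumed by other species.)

Intermediate species (has both prey and predators): A, B.
Count: 2.

2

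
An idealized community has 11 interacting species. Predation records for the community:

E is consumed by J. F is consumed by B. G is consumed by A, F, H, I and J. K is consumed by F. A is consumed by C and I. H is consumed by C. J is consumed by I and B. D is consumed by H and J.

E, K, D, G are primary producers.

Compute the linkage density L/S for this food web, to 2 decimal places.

L/S = 1.36

There are L = 15 links among S = 11 species.
L/S = 15/11 = 1.3636 ≈ 1.36.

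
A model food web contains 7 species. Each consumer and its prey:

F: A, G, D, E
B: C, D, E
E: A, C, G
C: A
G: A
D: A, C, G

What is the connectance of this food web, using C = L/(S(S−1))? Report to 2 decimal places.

The web has S = 7 species and L = 15 feeding links.
C = L / (S(S−1)) = 15 / 42 = 0.3571 ≈ 0.36.

C = 0.36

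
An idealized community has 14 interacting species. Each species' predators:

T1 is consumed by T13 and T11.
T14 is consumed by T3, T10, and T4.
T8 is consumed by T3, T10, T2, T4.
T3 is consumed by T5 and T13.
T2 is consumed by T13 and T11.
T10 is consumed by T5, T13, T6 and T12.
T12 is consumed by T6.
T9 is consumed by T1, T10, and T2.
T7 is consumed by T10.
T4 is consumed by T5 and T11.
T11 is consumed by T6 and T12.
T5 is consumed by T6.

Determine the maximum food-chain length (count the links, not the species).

One longest chain: T14 → T4 → T11 → T12 → T6.
It has 5 species and 4 links.

4 links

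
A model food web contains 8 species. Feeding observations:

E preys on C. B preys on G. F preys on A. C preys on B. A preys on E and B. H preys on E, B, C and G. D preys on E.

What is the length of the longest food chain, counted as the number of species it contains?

One longest chain: G → B → C → E → A → F.
It has 6 species and 5 links.

6 species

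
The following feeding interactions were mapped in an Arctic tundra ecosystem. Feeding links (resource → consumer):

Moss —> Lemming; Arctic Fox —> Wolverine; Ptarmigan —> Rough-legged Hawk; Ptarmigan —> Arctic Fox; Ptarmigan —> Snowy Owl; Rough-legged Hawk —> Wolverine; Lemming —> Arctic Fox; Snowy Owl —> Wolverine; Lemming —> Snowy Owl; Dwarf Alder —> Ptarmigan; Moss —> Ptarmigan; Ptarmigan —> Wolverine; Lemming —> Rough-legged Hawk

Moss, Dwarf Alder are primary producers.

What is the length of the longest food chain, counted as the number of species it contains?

4 species

One longest chain: Moss → Ptarmigan → Snowy Owl → Wolverine.
It has 4 species and 3 links.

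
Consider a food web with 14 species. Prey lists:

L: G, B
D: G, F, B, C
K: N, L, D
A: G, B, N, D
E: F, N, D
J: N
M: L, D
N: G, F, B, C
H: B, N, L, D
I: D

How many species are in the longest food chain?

3 species

One longest chain: G → N → J.
It has 3 species and 2 links.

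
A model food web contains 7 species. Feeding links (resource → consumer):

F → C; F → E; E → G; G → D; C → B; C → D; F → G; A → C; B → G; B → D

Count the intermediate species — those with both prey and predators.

4

Intermediate species (has both prey and predators): E, C, B, G.
Count: 4.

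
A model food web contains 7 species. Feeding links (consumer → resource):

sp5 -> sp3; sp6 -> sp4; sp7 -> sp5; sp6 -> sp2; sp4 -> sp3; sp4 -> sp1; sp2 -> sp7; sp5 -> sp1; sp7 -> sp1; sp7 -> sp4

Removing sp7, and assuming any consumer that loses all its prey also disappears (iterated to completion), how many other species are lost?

Remove sp7.
Round 1: sp2 (all prey gone) → extinct.
No further losses. Total secondary extinctions: 1.

1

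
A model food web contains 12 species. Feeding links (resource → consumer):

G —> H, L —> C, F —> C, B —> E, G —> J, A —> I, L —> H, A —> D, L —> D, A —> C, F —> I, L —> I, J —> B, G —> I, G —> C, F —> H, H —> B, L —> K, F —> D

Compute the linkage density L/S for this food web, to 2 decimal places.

L/S = 1.58

There are L = 19 links among S = 12 species.
L/S = 19/12 = 1.5833 ≈ 1.58.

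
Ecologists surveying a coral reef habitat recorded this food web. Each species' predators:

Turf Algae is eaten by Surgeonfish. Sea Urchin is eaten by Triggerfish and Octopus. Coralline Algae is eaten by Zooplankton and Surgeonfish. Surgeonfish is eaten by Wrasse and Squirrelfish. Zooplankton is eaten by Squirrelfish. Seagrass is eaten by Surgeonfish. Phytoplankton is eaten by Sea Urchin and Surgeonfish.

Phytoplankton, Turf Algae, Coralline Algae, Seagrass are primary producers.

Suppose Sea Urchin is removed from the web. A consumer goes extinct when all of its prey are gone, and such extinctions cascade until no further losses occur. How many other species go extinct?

Remove Sea Urchin.
Round 1: Octopus (all prey gone), Triggerfish (all prey gone) → extinct.
No further losses. Total secondary extinctions: 2.

2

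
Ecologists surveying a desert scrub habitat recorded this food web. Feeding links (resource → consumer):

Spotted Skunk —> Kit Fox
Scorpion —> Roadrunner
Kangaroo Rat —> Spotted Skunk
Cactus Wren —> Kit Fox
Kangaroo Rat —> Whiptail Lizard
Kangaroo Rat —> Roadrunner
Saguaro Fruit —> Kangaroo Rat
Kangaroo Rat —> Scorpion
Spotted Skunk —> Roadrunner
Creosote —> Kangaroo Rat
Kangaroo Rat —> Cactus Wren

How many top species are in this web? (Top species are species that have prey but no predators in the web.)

Top species (has prey, but nothing eats it): Whiptail Lizard, Roadrunner, Kit Fox.
Count: 3.

3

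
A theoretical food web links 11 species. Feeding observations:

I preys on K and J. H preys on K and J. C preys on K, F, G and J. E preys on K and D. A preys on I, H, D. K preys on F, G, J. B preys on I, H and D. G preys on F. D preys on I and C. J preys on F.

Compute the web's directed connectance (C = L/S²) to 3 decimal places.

The web has S = 11 species and L = 23 feeding links.
C = L / S² = 23 / 121 = 0.1901 ≈ 0.190.

C = 0.190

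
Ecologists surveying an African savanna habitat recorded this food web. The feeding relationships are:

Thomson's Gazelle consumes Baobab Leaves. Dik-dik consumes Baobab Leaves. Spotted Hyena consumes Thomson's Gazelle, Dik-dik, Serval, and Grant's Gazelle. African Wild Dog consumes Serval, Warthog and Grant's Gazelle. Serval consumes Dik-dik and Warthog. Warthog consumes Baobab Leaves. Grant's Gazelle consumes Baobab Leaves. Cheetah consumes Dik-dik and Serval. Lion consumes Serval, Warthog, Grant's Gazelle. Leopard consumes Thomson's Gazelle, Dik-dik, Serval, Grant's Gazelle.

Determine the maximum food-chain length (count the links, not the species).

One longest chain: Baobab Leaves → Dik-dik → Serval → African Wild Dog.
It has 4 species and 3 links.

3 links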